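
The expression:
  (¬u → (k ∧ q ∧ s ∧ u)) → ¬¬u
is always true.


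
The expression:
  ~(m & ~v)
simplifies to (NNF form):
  v | ~m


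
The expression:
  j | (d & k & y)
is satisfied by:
  {y: True, j: True, d: True, k: True}
  {y: True, j: True, d: True, k: False}
  {y: True, j: True, k: True, d: False}
  {y: True, j: True, k: False, d: False}
  {j: True, d: True, k: True, y: False}
  {j: True, d: True, k: False, y: False}
  {j: True, d: False, k: True, y: False}
  {j: True, d: False, k: False, y: False}
  {y: True, d: True, k: True, j: False}


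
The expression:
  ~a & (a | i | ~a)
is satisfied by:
  {a: False}


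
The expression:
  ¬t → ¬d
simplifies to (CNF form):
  t ∨ ¬d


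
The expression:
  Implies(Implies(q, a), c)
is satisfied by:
  {c: True, q: True, a: False}
  {c: True, q: False, a: False}
  {a: True, c: True, q: True}
  {a: True, c: True, q: False}
  {q: True, a: False, c: False}


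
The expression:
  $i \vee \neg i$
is always true.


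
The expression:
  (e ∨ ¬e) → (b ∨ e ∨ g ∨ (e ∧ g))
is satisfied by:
  {b: True, e: True, g: True}
  {b: True, e: True, g: False}
  {b: True, g: True, e: False}
  {b: True, g: False, e: False}
  {e: True, g: True, b: False}
  {e: True, g: False, b: False}
  {g: True, e: False, b: False}


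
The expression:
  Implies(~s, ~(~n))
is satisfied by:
  {n: True, s: True}
  {n: True, s: False}
  {s: True, n: False}


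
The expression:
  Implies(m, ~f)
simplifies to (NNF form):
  ~f | ~m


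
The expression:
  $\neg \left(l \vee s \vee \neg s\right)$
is never true.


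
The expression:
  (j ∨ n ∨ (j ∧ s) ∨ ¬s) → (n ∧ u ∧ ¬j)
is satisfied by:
  {u: True, s: True, j: False, n: False}
  {s: True, n: False, u: False, j: False}
  {n: True, u: True, s: True, j: False}
  {n: True, u: True, s: False, j: False}


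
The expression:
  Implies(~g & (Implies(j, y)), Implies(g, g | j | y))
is always true.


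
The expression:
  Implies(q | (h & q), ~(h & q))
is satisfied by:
  {h: False, q: False}
  {q: True, h: False}
  {h: True, q: False}


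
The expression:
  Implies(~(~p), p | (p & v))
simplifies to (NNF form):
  True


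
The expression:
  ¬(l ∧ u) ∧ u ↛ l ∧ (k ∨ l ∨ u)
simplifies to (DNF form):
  u ∧ ¬l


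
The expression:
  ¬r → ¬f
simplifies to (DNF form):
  r ∨ ¬f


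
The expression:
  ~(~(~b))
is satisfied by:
  {b: False}


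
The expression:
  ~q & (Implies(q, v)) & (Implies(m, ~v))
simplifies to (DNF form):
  (~m & ~q) | (~q & ~v)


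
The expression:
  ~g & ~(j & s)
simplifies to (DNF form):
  (~g & ~j) | (~g & ~s)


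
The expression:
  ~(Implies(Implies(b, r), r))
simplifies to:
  ~b & ~r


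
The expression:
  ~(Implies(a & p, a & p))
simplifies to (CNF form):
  False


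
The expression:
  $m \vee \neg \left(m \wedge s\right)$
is always true.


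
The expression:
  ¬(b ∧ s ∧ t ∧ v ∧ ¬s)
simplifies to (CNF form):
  True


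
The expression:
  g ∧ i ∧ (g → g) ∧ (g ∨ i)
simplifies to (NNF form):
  g ∧ i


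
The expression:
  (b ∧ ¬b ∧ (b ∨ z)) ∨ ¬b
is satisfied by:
  {b: False}


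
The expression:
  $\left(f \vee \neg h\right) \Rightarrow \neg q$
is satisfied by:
  {h: True, q: False, f: False}
  {h: False, q: False, f: False}
  {f: True, h: True, q: False}
  {f: True, h: False, q: False}
  {q: True, h: True, f: False}


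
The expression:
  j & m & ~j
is never true.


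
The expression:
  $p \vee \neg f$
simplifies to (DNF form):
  $p \vee \neg f$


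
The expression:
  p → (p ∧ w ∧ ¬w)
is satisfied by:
  {p: False}


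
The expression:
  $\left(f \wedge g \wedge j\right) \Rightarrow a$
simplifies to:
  $a \vee \neg f \vee \neg g \vee \neg j$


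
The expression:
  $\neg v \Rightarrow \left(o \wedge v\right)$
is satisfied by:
  {v: True}


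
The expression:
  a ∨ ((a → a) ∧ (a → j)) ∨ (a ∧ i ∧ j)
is always true.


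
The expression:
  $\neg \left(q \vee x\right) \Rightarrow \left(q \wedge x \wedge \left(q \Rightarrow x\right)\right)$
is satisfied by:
  {x: True, q: True}
  {x: True, q: False}
  {q: True, x: False}


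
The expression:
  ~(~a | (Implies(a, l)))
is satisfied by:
  {a: True, l: False}


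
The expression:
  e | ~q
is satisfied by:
  {e: True, q: False}
  {q: False, e: False}
  {q: True, e: True}


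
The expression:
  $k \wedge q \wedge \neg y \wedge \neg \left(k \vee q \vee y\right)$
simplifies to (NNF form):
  $\text{False}$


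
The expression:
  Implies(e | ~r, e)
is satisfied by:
  {r: True, e: True}
  {r: True, e: False}
  {e: True, r: False}


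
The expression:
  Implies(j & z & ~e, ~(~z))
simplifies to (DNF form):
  True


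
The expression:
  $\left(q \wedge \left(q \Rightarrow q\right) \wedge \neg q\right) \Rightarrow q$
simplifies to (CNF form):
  $\text{True}$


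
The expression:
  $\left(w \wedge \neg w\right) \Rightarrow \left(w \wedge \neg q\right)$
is always true.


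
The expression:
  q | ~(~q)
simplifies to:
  q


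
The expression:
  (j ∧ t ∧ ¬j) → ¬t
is always true.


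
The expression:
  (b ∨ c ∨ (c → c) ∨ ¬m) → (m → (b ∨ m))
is always true.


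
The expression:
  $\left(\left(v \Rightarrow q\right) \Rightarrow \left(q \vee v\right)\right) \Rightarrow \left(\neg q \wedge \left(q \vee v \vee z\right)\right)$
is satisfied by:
  {q: False}


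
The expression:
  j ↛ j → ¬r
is always true.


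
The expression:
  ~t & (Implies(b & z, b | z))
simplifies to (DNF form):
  ~t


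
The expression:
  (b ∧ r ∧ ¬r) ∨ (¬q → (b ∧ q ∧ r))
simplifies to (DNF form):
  q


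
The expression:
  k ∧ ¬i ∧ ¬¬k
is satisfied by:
  {k: True, i: False}


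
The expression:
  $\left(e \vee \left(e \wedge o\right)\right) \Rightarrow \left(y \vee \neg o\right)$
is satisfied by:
  {y: True, e: False, o: False}
  {e: False, o: False, y: False}
  {y: True, o: True, e: False}
  {o: True, e: False, y: False}
  {y: True, e: True, o: False}
  {e: True, y: False, o: False}
  {y: True, o: True, e: True}


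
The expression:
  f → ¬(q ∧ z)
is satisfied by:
  {z: False, q: False, f: False}
  {f: True, z: False, q: False}
  {q: True, z: False, f: False}
  {f: True, q: True, z: False}
  {z: True, f: False, q: False}
  {f: True, z: True, q: False}
  {q: True, z: True, f: False}


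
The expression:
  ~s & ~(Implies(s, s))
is never true.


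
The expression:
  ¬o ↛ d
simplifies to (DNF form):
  d ∨ ¬o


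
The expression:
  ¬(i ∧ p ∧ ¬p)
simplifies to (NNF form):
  True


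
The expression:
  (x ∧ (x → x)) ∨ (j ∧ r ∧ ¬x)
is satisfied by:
  {r: True, x: True, j: True}
  {r: True, x: True, j: False}
  {x: True, j: True, r: False}
  {x: True, j: False, r: False}
  {r: True, j: True, x: False}


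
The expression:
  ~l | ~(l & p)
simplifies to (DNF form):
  ~l | ~p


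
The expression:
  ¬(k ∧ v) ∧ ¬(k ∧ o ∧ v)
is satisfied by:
  {k: False, v: False}
  {v: True, k: False}
  {k: True, v: False}


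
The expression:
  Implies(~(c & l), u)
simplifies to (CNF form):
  (c | u) & (l | u)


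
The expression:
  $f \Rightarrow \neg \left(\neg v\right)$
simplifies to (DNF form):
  $v \vee \neg f$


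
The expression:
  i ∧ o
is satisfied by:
  {i: True, o: True}


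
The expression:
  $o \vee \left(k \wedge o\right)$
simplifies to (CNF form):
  $o$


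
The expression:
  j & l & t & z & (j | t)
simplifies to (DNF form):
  j & l & t & z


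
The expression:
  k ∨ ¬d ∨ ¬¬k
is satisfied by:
  {k: True, d: False}
  {d: False, k: False}
  {d: True, k: True}


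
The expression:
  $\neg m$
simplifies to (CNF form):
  $\neg m$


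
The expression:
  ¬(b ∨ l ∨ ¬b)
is never true.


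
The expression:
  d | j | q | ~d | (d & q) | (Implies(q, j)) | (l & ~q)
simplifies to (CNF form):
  True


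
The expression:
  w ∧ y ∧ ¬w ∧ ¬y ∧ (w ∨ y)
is never true.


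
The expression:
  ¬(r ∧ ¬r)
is always true.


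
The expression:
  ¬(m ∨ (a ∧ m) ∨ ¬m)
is never true.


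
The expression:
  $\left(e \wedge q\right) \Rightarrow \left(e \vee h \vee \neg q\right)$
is always true.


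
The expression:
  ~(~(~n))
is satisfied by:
  {n: False}


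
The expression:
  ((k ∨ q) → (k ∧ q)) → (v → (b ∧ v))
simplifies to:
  b ∨ (k ∧ ¬q) ∨ (q ∧ ¬k) ∨ ¬v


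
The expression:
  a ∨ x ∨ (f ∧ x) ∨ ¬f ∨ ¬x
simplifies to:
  True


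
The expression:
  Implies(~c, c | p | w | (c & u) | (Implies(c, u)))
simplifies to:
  True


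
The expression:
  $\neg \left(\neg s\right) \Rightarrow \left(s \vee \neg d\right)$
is always true.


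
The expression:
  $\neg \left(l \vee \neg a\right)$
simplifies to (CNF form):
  $a \wedge \neg l$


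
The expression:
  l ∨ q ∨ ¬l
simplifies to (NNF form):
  True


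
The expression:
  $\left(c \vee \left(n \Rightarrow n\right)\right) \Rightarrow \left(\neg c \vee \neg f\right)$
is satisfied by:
  {c: False, f: False}
  {f: True, c: False}
  {c: True, f: False}


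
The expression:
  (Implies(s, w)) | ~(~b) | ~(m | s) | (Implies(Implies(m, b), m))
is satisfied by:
  {b: True, m: True, w: True, s: False}
  {b: True, m: True, s: False, w: False}
  {b: True, w: True, s: False, m: False}
  {b: True, s: False, w: False, m: False}
  {m: True, w: True, s: False, b: False}
  {m: True, s: False, w: False, b: False}
  {w: True, m: False, s: False, b: False}
  {m: False, s: False, w: False, b: False}
  {m: True, b: True, s: True, w: True}
  {m: True, b: True, s: True, w: False}
  {b: True, s: True, w: True, m: False}
  {b: True, s: True, m: False, w: False}
  {w: True, s: True, m: True, b: False}
  {s: True, m: True, b: False, w: False}
  {s: True, w: True, b: False, m: False}


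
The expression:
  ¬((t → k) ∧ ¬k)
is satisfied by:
  {k: True, t: True}
  {k: True, t: False}
  {t: True, k: False}


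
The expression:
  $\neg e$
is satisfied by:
  {e: False}


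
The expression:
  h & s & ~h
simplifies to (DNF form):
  False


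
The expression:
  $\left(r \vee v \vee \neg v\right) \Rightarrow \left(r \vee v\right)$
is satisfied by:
  {r: True, v: True}
  {r: True, v: False}
  {v: True, r: False}


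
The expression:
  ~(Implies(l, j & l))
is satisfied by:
  {l: True, j: False}


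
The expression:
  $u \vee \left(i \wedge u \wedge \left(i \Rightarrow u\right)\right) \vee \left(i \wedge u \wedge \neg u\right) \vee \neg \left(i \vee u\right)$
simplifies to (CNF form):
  $u \vee \neg i$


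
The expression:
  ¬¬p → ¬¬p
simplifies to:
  True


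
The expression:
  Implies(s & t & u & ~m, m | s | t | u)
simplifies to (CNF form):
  True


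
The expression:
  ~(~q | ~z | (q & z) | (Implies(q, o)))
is never true.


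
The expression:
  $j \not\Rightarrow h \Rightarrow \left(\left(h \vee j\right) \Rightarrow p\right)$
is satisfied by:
  {p: True, h: True, j: False}
  {p: True, h: False, j: False}
  {h: True, p: False, j: False}
  {p: False, h: False, j: False}
  {j: True, p: True, h: True}
  {j: True, p: True, h: False}
  {j: True, h: True, p: False}


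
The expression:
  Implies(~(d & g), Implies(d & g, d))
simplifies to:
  True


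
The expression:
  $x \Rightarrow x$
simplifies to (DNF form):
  $\text{True}$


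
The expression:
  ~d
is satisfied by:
  {d: False}


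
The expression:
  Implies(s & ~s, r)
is always true.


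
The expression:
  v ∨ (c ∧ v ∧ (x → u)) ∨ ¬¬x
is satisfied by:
  {x: True, v: True}
  {x: True, v: False}
  {v: True, x: False}


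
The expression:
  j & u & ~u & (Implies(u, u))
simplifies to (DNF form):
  False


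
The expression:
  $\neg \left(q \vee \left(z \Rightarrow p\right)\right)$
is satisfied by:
  {z: True, q: False, p: False}


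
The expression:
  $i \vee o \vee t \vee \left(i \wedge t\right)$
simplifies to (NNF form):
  $i \vee o \vee t$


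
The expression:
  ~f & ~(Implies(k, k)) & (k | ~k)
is never true.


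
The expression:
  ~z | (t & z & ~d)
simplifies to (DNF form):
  ~z | (t & ~d)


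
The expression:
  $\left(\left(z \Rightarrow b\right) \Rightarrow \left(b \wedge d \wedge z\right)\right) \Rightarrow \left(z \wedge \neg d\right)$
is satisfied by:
  {z: False, d: False}
  {d: True, z: False}
  {z: True, d: False}


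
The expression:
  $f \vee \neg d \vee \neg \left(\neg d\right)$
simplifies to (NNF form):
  $\text{True}$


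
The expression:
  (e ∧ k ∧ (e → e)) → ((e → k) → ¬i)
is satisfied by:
  {k: False, i: False, e: False}
  {e: True, k: False, i: False}
  {i: True, k: False, e: False}
  {e: True, i: True, k: False}
  {k: True, e: False, i: False}
  {e: True, k: True, i: False}
  {i: True, k: True, e: False}


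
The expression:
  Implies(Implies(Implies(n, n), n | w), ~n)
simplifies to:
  ~n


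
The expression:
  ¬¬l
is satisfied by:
  {l: True}


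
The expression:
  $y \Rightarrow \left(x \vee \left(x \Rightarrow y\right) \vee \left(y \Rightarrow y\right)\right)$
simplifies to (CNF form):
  $\text{True}$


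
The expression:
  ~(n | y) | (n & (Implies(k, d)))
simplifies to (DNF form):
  (d & n) | (n & ~k) | (~n & ~y)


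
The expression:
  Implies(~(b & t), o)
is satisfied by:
  {b: True, o: True, t: True}
  {b: True, o: True, t: False}
  {o: True, t: True, b: False}
  {o: True, t: False, b: False}
  {b: True, t: True, o: False}


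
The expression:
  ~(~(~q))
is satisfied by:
  {q: False}


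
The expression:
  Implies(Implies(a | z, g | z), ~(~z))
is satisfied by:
  {z: True, a: True, g: False}
  {z: True, a: False, g: False}
  {z: True, g: True, a: True}
  {z: True, g: True, a: False}
  {a: True, g: False, z: False}


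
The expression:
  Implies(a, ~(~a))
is always true.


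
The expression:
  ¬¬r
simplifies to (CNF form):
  r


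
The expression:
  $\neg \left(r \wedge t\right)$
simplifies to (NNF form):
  $\neg r \vee \neg t$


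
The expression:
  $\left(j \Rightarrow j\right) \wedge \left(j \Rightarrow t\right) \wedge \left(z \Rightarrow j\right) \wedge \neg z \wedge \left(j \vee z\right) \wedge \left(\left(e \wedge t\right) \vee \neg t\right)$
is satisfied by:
  {t: True, j: True, e: True, z: False}


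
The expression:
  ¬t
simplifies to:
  ¬t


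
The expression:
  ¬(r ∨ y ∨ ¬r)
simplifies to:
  False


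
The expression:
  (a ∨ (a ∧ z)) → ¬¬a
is always true.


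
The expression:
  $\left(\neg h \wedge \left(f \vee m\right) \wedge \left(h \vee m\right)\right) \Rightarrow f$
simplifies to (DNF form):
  $f \vee h \vee \neg m$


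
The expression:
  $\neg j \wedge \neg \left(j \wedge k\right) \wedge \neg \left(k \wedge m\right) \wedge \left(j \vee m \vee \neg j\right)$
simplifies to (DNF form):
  $\left(\neg j \wedge \neg k\right) \vee \left(\neg j \wedge \neg m\right)$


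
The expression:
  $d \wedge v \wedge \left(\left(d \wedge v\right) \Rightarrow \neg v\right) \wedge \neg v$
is never true.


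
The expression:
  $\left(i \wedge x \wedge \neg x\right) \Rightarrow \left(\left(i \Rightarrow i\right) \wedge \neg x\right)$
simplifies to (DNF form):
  $\text{True}$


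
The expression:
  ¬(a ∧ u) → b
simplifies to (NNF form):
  b ∨ (a ∧ u)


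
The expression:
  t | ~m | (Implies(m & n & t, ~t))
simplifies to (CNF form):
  True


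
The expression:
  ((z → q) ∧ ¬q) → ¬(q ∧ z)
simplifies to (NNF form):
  True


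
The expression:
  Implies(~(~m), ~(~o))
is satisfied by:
  {o: True, m: False}
  {m: False, o: False}
  {m: True, o: True}


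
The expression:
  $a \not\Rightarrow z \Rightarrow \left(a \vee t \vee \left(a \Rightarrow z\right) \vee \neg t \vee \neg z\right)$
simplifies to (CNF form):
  $\text{True}$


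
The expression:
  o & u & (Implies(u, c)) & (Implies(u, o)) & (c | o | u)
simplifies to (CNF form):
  c & o & u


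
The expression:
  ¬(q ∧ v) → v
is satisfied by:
  {v: True}


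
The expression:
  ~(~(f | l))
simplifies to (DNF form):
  f | l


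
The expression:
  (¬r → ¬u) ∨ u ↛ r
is always true.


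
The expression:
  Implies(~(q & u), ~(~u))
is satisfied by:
  {u: True}


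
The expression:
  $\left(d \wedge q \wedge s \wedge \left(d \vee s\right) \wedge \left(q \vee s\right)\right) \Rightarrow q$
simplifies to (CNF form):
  $\text{True}$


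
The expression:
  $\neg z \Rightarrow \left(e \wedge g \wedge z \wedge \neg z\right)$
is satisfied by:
  {z: True}


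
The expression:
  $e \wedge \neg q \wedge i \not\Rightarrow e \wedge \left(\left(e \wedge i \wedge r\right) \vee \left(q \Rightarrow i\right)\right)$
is never true.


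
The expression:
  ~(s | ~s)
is never true.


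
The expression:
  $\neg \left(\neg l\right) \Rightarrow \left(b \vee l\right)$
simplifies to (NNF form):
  $\text{True}$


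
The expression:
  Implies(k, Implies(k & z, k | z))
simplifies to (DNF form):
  True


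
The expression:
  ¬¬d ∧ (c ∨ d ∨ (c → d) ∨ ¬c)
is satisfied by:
  {d: True}


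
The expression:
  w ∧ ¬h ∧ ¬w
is never true.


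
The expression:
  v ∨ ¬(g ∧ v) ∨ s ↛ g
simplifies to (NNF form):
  True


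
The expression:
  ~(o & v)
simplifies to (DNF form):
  ~o | ~v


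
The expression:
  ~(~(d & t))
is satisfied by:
  {t: True, d: True}


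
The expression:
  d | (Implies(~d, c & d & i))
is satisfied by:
  {d: True}


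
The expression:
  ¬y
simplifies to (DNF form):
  ¬y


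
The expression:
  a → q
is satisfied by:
  {q: True, a: False}
  {a: False, q: False}
  {a: True, q: True}


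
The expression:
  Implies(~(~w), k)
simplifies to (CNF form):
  k | ~w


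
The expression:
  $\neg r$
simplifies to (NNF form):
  $\neg r$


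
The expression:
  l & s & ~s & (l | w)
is never true.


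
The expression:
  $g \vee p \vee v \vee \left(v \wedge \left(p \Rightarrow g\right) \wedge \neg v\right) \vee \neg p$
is always true.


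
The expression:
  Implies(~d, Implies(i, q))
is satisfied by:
  {d: True, q: True, i: False}
  {d: True, q: False, i: False}
  {q: True, d: False, i: False}
  {d: False, q: False, i: False}
  {i: True, d: True, q: True}
  {i: True, d: True, q: False}
  {i: True, q: True, d: False}


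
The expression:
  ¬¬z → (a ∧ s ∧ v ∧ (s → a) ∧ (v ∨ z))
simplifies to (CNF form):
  (a ∨ ¬z) ∧ (s ∨ ¬z) ∧ (v ∨ ¬z)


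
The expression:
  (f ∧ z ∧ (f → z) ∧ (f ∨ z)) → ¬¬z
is always true.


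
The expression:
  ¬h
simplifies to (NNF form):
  ¬h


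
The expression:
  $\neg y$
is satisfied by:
  {y: False}


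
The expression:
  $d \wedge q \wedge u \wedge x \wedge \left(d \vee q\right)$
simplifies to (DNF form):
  $d \wedge q \wedge u \wedge x$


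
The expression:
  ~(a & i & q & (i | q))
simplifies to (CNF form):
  ~a | ~i | ~q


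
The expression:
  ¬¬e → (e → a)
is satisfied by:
  {a: True, e: False}
  {e: False, a: False}
  {e: True, a: True}


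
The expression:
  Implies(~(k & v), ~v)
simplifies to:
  k | ~v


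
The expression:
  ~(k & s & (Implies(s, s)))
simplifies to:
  ~k | ~s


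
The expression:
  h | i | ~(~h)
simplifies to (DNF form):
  h | i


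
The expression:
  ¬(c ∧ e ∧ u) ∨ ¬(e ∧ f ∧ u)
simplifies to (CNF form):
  ¬c ∨ ¬e ∨ ¬f ∨ ¬u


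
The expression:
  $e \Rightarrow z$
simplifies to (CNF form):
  $z \vee \neg e$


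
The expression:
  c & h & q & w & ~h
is never true.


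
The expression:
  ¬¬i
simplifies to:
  i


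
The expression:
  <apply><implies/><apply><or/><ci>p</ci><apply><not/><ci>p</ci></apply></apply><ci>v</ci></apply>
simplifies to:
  <ci>v</ci>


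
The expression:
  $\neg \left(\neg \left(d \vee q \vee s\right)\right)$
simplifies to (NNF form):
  $d \vee q \vee s$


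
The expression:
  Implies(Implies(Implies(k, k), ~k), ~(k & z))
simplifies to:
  True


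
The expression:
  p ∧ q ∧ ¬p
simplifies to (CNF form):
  False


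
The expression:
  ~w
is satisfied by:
  {w: False}


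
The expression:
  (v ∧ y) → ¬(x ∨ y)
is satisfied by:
  {v: False, y: False}
  {y: True, v: False}
  {v: True, y: False}


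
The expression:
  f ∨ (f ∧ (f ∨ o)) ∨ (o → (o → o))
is always true.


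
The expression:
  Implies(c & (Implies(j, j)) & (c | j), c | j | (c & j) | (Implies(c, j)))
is always true.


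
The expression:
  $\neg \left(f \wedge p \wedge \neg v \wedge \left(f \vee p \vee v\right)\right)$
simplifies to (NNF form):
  $v \vee \neg f \vee \neg p$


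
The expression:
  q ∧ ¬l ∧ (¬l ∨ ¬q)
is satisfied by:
  {q: True, l: False}


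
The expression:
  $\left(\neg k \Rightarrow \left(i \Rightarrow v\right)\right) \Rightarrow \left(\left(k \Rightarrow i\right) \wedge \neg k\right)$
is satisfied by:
  {k: False}


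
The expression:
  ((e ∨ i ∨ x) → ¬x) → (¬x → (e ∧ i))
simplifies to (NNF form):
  x ∨ (e ∧ i)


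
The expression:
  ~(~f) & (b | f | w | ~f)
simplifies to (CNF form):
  f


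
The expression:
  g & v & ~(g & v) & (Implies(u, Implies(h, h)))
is never true.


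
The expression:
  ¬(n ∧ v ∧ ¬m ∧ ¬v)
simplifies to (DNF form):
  True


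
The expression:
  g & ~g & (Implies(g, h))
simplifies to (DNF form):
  False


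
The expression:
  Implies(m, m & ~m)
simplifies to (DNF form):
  ~m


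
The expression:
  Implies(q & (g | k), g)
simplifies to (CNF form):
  g | ~k | ~q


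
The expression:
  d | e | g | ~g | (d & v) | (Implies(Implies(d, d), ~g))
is always true.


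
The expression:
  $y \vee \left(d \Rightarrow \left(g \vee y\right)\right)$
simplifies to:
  $g \vee y \vee \neg d$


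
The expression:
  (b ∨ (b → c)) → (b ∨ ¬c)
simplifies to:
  b ∨ ¬c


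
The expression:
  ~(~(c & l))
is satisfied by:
  {c: True, l: True}


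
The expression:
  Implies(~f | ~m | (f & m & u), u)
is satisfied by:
  {u: True, f: True, m: True}
  {u: True, f: True, m: False}
  {u: True, m: True, f: False}
  {u: True, m: False, f: False}
  {f: True, m: True, u: False}


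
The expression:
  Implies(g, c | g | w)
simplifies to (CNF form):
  True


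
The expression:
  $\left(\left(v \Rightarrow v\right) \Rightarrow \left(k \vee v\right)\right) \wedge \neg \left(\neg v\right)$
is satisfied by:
  {v: True}


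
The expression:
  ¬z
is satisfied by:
  {z: False}


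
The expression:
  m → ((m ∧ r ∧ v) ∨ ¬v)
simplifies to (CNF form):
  r ∨ ¬m ∨ ¬v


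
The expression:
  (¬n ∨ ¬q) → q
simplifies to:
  q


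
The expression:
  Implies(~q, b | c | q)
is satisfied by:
  {b: True, q: True, c: True}
  {b: True, q: True, c: False}
  {b: True, c: True, q: False}
  {b: True, c: False, q: False}
  {q: True, c: True, b: False}
  {q: True, c: False, b: False}
  {c: True, q: False, b: False}


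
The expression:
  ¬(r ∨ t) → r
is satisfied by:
  {r: True, t: True}
  {r: True, t: False}
  {t: True, r: False}


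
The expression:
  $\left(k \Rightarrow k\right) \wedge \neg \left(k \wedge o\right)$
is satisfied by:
  {k: False, o: False}
  {o: True, k: False}
  {k: True, o: False}


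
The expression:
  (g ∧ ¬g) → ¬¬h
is always true.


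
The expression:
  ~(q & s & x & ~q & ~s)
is always true.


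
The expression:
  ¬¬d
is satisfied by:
  {d: True}


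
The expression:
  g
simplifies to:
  g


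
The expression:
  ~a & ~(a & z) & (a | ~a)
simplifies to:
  ~a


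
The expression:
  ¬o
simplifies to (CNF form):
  ¬o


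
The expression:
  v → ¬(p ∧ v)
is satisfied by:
  {p: False, v: False}
  {v: True, p: False}
  {p: True, v: False}


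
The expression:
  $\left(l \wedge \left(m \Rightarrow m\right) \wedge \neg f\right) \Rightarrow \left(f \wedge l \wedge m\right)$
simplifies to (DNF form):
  $f \vee \neg l$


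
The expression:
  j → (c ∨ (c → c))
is always true.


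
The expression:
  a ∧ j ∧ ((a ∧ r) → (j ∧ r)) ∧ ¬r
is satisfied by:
  {a: True, j: True, r: False}


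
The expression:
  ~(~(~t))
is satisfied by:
  {t: False}


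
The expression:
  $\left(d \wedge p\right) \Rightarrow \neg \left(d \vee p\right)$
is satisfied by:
  {p: False, d: False}
  {d: True, p: False}
  {p: True, d: False}


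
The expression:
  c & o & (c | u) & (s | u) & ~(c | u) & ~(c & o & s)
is never true.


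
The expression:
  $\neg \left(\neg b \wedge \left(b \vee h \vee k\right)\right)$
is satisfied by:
  {b: True, h: False, k: False}
  {b: True, k: True, h: False}
  {b: True, h: True, k: False}
  {b: True, k: True, h: True}
  {k: False, h: False, b: False}


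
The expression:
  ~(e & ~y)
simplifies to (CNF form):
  y | ~e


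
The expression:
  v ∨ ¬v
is always true.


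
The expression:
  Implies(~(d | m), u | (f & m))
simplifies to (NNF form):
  d | m | u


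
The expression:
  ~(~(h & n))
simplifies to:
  h & n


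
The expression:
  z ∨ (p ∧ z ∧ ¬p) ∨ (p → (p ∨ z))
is always true.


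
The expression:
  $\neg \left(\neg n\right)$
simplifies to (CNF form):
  $n$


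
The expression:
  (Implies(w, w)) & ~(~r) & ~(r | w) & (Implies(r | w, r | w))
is never true.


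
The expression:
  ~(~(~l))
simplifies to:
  ~l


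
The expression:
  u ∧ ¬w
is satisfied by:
  {u: True, w: False}


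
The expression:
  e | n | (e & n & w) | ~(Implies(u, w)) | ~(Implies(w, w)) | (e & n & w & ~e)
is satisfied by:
  {n: True, u: True, e: True, w: False}
  {n: True, e: True, w: False, u: False}
  {n: True, u: True, e: True, w: True}
  {n: True, e: True, w: True, u: False}
  {n: True, u: True, w: False, e: False}
  {n: True, w: False, e: False, u: False}
  {n: True, u: True, w: True, e: False}
  {n: True, w: True, e: False, u: False}
  {u: True, e: True, w: False, n: False}
  {e: True, u: False, w: False, n: False}
  {u: True, e: True, w: True, n: False}
  {e: True, w: True, u: False, n: False}
  {u: True, w: False, e: False, n: False}


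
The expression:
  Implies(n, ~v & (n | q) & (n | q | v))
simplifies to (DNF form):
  ~n | ~v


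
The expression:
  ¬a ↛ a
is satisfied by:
  {a: False}


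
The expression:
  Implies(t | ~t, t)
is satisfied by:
  {t: True}


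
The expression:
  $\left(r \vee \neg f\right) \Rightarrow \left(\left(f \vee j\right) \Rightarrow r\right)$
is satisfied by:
  {r: True, f: True, j: False}
  {r: True, f: False, j: False}
  {f: True, r: False, j: False}
  {r: False, f: False, j: False}
  {r: True, j: True, f: True}
  {r: True, j: True, f: False}
  {j: True, f: True, r: False}


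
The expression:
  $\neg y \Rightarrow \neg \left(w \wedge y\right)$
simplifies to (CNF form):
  $\text{True}$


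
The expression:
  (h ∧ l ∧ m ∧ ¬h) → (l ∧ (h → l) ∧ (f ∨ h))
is always true.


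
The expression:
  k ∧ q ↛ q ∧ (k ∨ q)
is never true.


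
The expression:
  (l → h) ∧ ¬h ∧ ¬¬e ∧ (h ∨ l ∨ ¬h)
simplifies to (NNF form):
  e ∧ ¬h ∧ ¬l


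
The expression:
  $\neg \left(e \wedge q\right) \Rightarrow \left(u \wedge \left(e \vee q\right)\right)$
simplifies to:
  $\left(e \wedge q\right) \vee \left(e \wedge u\right) \vee \left(q \wedge u\right)$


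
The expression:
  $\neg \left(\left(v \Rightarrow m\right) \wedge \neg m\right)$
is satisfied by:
  {m: True, v: True}
  {m: True, v: False}
  {v: True, m: False}


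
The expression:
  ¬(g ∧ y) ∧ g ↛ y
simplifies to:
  g ∧ ¬y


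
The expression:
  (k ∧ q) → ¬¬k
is always true.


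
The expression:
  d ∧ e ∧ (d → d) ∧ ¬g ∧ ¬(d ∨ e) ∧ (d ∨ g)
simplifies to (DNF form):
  False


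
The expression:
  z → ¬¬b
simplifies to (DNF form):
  b ∨ ¬z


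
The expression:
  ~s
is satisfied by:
  {s: False}


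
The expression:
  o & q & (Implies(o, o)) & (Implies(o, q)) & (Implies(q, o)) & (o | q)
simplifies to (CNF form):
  o & q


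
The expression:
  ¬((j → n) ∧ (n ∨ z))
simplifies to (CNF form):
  ¬n ∧ (j ∨ ¬z)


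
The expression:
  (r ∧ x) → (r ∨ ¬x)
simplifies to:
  True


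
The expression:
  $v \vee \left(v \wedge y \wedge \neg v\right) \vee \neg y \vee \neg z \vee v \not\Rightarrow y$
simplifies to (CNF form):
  $v \vee \neg y \vee \neg z$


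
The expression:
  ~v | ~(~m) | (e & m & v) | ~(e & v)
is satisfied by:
  {m: True, v: False, e: False}
  {v: False, e: False, m: False}
  {e: True, m: True, v: False}
  {e: True, v: False, m: False}
  {m: True, v: True, e: False}
  {v: True, m: False, e: False}
  {e: True, v: True, m: True}


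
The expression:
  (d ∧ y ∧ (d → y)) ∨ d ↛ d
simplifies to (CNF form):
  d ∧ y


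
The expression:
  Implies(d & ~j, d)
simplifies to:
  True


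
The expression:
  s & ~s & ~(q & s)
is never true.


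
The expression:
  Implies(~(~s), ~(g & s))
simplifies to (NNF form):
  ~g | ~s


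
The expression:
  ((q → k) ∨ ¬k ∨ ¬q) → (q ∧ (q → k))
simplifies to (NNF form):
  k ∧ q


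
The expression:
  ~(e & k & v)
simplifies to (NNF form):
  ~e | ~k | ~v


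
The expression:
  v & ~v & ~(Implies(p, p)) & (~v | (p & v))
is never true.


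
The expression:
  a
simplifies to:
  a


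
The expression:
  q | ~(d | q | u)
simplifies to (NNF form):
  q | (~d & ~u)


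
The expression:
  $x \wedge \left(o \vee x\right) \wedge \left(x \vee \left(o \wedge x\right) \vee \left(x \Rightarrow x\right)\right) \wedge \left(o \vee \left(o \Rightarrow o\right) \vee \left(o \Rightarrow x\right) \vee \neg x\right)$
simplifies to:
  $x$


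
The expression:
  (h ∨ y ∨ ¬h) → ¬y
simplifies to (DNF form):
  ¬y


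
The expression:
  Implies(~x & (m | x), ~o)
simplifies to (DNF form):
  x | ~m | ~o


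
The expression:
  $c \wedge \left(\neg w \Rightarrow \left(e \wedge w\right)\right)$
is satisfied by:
  {c: True, w: True}


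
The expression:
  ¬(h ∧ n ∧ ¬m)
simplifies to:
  m ∨ ¬h ∨ ¬n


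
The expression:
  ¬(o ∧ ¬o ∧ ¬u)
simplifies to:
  True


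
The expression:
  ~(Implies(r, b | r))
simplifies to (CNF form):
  False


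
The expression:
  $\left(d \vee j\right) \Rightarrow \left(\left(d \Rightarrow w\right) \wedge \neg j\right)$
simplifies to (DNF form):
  $\left(w \wedge \neg j\right) \vee \left(\neg d \wedge \neg j\right)$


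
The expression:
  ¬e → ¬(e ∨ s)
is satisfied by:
  {e: True, s: False}
  {s: False, e: False}
  {s: True, e: True}


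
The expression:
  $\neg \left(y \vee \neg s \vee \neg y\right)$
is never true.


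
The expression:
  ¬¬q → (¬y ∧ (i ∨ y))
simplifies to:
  (i ∧ ¬y) ∨ ¬q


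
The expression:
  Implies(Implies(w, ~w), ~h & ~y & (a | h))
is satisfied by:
  {a: True, w: True, h: False, y: False}
  {w: True, h: False, y: False, a: False}
  {a: True, w: True, y: True, h: False}
  {w: True, y: True, h: False, a: False}
  {w: True, a: True, h: True, y: False}
  {w: True, h: True, y: False, a: False}
  {a: True, w: True, y: True, h: True}
  {w: True, y: True, h: True, a: False}
  {a: True, h: False, y: False, w: False}


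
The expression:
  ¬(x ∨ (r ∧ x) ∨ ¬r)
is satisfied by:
  {r: True, x: False}


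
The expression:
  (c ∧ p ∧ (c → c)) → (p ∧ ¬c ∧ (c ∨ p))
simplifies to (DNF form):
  ¬c ∨ ¬p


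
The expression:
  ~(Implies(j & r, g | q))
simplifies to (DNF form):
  j & r & ~g & ~q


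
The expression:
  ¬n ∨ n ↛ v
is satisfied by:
  {v: False, n: False}
  {n: True, v: False}
  {v: True, n: False}


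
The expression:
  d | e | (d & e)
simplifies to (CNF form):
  d | e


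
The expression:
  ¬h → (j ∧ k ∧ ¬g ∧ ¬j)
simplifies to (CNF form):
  h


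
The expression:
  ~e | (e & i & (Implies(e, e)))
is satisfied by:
  {i: True, e: False}
  {e: False, i: False}
  {e: True, i: True}


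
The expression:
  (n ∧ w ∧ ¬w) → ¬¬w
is always true.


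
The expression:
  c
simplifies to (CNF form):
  c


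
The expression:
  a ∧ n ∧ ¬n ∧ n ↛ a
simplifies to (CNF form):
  False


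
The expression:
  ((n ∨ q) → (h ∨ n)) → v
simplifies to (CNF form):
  (q ∨ v) ∧ (v ∨ ¬h) ∧ (v ∨ ¬n)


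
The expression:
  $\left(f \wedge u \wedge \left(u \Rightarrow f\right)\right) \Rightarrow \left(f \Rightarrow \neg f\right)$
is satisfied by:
  {u: False, f: False}
  {f: True, u: False}
  {u: True, f: False}


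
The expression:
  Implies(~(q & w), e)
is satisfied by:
  {q: True, e: True, w: True}
  {q: True, e: True, w: False}
  {e: True, w: True, q: False}
  {e: True, w: False, q: False}
  {q: True, w: True, e: False}


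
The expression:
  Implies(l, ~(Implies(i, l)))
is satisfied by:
  {l: False}


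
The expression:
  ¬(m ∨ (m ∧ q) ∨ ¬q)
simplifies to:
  q ∧ ¬m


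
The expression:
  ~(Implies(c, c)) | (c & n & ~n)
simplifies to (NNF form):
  False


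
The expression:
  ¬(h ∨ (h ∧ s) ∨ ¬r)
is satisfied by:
  {r: True, h: False}


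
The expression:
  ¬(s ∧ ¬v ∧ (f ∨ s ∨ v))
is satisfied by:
  {v: True, s: False}
  {s: False, v: False}
  {s: True, v: True}


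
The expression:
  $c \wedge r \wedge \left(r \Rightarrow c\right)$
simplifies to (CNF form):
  $c \wedge r$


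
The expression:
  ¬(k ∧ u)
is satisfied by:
  {u: False, k: False}
  {k: True, u: False}
  {u: True, k: False}


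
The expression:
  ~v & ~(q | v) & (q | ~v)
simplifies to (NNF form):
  ~q & ~v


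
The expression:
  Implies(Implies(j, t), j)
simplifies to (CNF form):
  j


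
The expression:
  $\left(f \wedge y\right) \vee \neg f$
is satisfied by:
  {y: True, f: False}
  {f: False, y: False}
  {f: True, y: True}


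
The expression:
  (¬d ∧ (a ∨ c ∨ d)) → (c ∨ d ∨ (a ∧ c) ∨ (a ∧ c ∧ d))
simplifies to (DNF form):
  c ∨ d ∨ ¬a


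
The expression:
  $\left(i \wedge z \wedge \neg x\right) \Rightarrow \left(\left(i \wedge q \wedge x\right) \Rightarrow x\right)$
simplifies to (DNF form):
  $\text{True}$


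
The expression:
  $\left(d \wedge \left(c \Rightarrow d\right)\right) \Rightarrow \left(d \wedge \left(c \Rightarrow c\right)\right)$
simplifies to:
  $\text{True}$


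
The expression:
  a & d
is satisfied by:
  {a: True, d: True}


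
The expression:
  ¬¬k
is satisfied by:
  {k: True}


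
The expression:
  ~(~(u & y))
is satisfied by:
  {u: True, y: True}


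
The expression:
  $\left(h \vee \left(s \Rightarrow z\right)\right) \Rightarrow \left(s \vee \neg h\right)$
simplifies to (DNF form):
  $s \vee \neg h$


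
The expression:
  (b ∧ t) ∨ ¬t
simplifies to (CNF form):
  b ∨ ¬t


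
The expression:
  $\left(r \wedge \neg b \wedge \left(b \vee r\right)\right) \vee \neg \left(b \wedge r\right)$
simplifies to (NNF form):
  $\neg b \vee \neg r$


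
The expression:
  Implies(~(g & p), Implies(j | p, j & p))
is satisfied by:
  {g: True, j: False, p: False}
  {g: False, j: False, p: False}
  {p: True, g: True, j: False}
  {j: True, p: True, g: True}
  {j: True, p: True, g: False}


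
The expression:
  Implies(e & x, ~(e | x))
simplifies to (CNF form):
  ~e | ~x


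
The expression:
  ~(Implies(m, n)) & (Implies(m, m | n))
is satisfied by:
  {m: True, n: False}


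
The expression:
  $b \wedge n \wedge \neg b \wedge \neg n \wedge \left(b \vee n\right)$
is never true.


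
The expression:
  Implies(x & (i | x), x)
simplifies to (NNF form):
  True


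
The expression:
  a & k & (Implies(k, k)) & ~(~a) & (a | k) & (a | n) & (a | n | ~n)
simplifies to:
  a & k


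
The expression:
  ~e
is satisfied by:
  {e: False}


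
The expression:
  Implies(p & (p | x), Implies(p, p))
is always true.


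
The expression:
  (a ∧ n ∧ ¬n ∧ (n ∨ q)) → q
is always true.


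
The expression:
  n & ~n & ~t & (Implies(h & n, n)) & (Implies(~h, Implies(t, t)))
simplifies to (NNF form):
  False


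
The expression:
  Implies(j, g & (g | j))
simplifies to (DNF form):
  g | ~j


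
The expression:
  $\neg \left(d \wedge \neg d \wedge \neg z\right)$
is always true.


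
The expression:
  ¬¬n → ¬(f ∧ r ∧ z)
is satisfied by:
  {z: False, n: False, r: False, f: False}
  {f: True, z: False, n: False, r: False}
  {r: True, z: False, n: False, f: False}
  {f: True, r: True, z: False, n: False}
  {n: True, f: False, z: False, r: False}
  {f: True, n: True, z: False, r: False}
  {r: True, n: True, f: False, z: False}
  {f: True, r: True, n: True, z: False}
  {z: True, r: False, n: False, f: False}
  {f: True, z: True, r: False, n: False}
  {r: True, z: True, f: False, n: False}
  {f: True, r: True, z: True, n: False}
  {n: True, z: True, r: False, f: False}
  {f: True, n: True, z: True, r: False}
  {r: True, n: True, z: True, f: False}


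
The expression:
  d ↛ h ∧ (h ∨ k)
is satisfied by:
  {d: True, k: True, h: False}


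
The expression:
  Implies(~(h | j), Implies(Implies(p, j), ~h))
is always true.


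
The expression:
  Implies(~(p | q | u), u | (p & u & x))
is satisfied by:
  {q: True, u: True, p: True}
  {q: True, u: True, p: False}
  {q: True, p: True, u: False}
  {q: True, p: False, u: False}
  {u: True, p: True, q: False}
  {u: True, p: False, q: False}
  {p: True, u: False, q: False}


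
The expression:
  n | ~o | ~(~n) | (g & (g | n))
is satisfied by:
  {n: True, g: True, o: False}
  {n: True, o: False, g: False}
  {g: True, o: False, n: False}
  {g: False, o: False, n: False}
  {n: True, g: True, o: True}
  {n: True, o: True, g: False}
  {g: True, o: True, n: False}


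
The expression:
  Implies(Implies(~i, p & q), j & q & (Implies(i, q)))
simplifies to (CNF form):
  (j | ~i) & (q | ~i) & (j | ~i | ~p) & (j | ~i | ~q) & (j | ~p | ~q) & (q | ~i | ~p) & (q | ~i | ~q) & (q | ~p | ~q)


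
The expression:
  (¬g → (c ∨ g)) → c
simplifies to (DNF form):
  c ∨ ¬g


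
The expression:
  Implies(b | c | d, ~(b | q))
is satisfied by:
  {d: False, c: False, b: False, q: False}
  {c: True, q: False, d: False, b: False}
  {d: True, q: False, c: False, b: False}
  {c: True, d: True, q: False, b: False}
  {q: True, d: False, c: False, b: False}
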